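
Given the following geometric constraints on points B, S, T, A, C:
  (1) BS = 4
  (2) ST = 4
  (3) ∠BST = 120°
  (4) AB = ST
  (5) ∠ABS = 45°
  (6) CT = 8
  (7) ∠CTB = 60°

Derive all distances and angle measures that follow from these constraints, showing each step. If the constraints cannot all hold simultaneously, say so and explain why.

The constraints are consistent.

From the given relations:
  AB = ST = 4

Step 1: From BS = 4, ST = 4, and ∠BST = 120°, by the law of cosines:
  BT² = BS² + ST² - 2·BS·ST·cos(120°) = 16 + 16 + 16 = 48
  BT = 4·√3

Step 2: From SB = 4, BA = 4, and ∠SBA = 45°, by the law of cosines:
  SA² = SB² + BA² - 2·SB·BA·cos(45°) = 16 + 16 - 22.63 = 9.373
  SA ≈ 3.06

Step 3: From BT = 4·√3, TC = 8, and ∠BTC = 60°, by the law of cosines:
  BC² = BT² + TC² - 2·BT·TC·cos(60°) = 48 + 64 - 55.43 = 56.57
  BC ≈ 7.52

Step 4: From BS = 4, BT = 4·√3, ST = 4, by the inverse law of cosines:
  cos(∠SBT) = (BS² + BT² - ST²) / (2·BS·BT)
  ∠SBT = 30°

Step 5: From SA = 3.06, SB = 4, AB = 4, by the inverse law of cosines:
  cos(∠ASB) = (SA² + SB² - AB²) / (2·SA·SB)
  ∠ASB = 67.5°

Step 6: From TB = 4·√3, TS = 4, BS = 4, by the inverse law of cosines:
  cos(∠BTS) = (TB² + TS² - BS²) / (2·TB·TS)
  ∠BTS = 30°

Step 7: From AB = 4, AS = 3.06, BS = 4, by the inverse law of cosines:
  cos(∠BAS) = (AB² + AS² - BS²) / (2·AB·AS)
  ∠BAS = 67.5°

Step 8: From BC = 7.52, BT = 4·√3, CT = 8, by the inverse law of cosines:
  cos(∠CBT) = (BC² + BT² - CT²) / (2·BC·BT)
  ∠CBT = 67.09°

Step 9: From CB = 7.52, CT = 8, BT = 4·√3, by the inverse law of cosines:
  cos(∠BCT) = (CB² + CT² - BT²) / (2·CB·CT)
  ∠BCT = 52.91°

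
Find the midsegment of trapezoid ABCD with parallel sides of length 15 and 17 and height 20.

midsegment = (15 + 17) / 2 = 32 / 2 = 16

16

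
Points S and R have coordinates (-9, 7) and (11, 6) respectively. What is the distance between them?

The horizontal distance is |11 - -9| = 20 and the vertical distance is |6 - 7| = 1.
By the Pythagorean theorem, d = sqrt(20^2 + 1^2) = sqrt(401).

sqrt(401)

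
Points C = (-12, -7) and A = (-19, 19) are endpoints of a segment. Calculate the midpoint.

The midpoint is the point halfway along the segment.
Move half the horizontal distance: -12 + (-19 - -12)/2 = -12 + -7/2 = -31/2
Move half the vertical distance: -7 + (19 - -7)/2 = -7 + 26/2 = 6
Midpoint = (-31/2, 6)

(-31/2, 6)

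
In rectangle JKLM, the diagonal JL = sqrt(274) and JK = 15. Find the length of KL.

The diagonal of a rectangle forms a right triangle with the two sides.
Rearranging the Pythagorean theorem: missing side = sqrt(d^2 - known^2).
= sqrt(274 - 225) = sqrt(49) = 7.

7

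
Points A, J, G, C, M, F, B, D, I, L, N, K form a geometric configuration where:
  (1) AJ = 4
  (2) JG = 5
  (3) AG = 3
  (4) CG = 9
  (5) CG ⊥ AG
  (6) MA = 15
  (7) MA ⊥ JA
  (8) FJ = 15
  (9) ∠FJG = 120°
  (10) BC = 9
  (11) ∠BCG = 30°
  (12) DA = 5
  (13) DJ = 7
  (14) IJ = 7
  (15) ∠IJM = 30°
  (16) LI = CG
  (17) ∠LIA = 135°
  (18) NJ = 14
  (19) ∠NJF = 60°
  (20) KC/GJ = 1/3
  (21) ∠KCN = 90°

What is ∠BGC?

Step 1: By the law of cosines on triangle GCB: GB² = 9² + 9² − 2·9·9·cos(30°) = 21.7, so GB ≈ 4.66.
Step 2: By the inverse law of cosines on triangle BGC: cos(∠BGC) = (4.66² + 9² − 9²) / (2·4.66·9) = 21.7/83.86 = 0.2588, so ∠BGC = 75°.

Therefore, the measure of angle ∠BGC = 75°.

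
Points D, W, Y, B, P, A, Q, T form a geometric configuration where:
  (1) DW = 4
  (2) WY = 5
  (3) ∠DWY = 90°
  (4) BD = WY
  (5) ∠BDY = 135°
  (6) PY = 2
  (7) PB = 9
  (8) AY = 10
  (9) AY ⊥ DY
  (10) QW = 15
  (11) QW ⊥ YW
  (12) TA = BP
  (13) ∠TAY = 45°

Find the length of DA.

Step 1: By the law of cosines on triangle DWY: DY² = 4² + 5² − 2·4·5·cos(90°) = 41, so DY = √41.
Step 2: By the law of cosines on triangle DYA: DA² = √41² + 10² − 2·√41·10·cos(90°) = 141, so DA = √141.

Therefore, the length of DA = √141.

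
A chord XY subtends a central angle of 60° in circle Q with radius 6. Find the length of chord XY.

Chord length = 2r sin(θ/2)
= 2 × 6 × sin(60°/2)
= 2 × 6 × sin(30°)
= 6

6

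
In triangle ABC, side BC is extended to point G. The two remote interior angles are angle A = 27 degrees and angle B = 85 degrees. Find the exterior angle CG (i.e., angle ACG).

Exterior angle = 27 + 85 = 112 degrees (exterior angle theorem).

112 degrees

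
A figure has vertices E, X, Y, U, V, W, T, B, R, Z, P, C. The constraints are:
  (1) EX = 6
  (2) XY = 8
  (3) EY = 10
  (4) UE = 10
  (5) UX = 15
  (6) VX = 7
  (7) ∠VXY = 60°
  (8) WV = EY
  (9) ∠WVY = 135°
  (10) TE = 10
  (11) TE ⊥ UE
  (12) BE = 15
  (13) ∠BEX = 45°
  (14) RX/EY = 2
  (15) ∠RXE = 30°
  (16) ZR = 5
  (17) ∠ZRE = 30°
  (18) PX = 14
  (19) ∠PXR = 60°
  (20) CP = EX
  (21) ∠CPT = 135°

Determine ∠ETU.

Step 1: By the law of cosines on triangle TEU: TU² = 10² + 10² − 2·10·10·cos(90°) = 200, so TU = 10·√2.
Step 2: By the inverse law of cosines on triangle ETU: cos(∠ETU) = (10² + (10·√2)² − 10²) / (2·10·10·√2) = 200/282.84 = 0.7071, so ∠ETU = 45°.

Therefore, the measure of angle ∠ETU = 45°.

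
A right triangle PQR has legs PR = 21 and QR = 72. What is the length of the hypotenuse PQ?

In a right triangle, the square of the hypotenuse equals the sum of the squares of the two legs.
The legs are 21 and 72, so the hypotenuse = sqrt(441 + 5184) = sqrt(5625) = 75.

75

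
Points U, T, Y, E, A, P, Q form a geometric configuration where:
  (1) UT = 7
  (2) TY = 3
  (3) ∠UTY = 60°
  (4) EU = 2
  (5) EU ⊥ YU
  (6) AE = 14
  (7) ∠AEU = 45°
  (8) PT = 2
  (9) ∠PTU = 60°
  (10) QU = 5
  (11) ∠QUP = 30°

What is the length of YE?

Step 1: By the law of cosines on triangle UTY: UY² = 7² + 3² − 2·7·3·cos(60°) = 37, so UY = √37.
Step 2: By the law of cosines on triangle YUE: YE² = √37² + 2² − 2·√37·2·cos(90°) = 41, so YE = √41.

Therefore, the length of YE = √41.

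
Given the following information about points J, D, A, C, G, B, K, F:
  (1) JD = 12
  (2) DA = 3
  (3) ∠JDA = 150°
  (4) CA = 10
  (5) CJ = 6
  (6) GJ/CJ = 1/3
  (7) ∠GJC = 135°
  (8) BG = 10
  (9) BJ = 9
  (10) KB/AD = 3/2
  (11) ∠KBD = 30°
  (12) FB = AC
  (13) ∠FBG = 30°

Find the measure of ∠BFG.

From the given relations: FB = AC = 10.
Step 1: By the law of cosines on triangle FBG: FG² = 10² + 10² − 2·10·10·cos(30°) = 26.79, so FG ≈ 5.18.
Step 2: By the inverse law of cosines on triangle BFG: cos(∠BFG) = (10² + 5.18² − 10²) / (2·10·5.18) = 26.79/103.53 = 0.2588, so ∠BFG = 75°.

Therefore, the measure of angle ∠BFG = 75°.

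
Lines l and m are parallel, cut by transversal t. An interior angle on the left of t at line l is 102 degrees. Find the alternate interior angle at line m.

Alternate interior angles lie on opposite sides of the transversal, between the parallel lines.
By the alternate interior angle theorem, they are equal: 102 degrees.

102 degrees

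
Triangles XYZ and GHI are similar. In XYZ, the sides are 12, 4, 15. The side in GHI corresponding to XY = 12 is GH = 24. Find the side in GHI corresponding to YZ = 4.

k = 24/12 = 2. HI = 2 * 4 = 8.

8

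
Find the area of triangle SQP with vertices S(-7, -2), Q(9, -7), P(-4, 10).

Using the Shoelace formula for a triangle:
Area = (1/2)|x0(y1 - y2) + x1(y2 - y0) + x2(y0 - y1)|
Area = (1/2)|-7(-7 - 10) + 9(10 - -2) + -4(-2 - -7)|
Area = (1/2)|119 + 108 + -20|
Area = (1/2)|207|
Area = (1/2)(207)
Area = 207/2

207/2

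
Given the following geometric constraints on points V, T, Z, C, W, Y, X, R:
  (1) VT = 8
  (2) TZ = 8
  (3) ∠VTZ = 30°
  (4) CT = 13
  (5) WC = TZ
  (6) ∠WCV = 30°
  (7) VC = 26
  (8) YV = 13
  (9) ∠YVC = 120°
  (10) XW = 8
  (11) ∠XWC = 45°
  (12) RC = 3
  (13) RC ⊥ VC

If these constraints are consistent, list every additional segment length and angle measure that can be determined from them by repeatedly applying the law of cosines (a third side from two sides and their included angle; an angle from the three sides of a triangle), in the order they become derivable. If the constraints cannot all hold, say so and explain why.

These constraints are not satisfiable: by the triangle inequality in triangle TVC, (1) VT = 8 and (4) CT = 13 force VC ≤ 8 + 13 = 21, but (7) says VC = 26. No planar figure meets all of them, so nothing further can be derived.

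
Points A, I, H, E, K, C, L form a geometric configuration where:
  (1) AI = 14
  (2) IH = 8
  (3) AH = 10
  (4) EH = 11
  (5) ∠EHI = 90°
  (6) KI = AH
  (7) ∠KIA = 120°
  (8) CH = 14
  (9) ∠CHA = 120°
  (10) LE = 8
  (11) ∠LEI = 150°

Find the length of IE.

Step 1: By the law of cosines on triangle IHE: IE² = 8² + 11² − 2·8·11·cos(90°) = 185, so IE = √185.

Therefore, the length of IE = √185.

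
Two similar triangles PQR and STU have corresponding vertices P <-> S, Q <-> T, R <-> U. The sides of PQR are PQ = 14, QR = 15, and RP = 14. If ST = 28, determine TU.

k = 28/14 = 2. TU = 2 * 15 = 30.

30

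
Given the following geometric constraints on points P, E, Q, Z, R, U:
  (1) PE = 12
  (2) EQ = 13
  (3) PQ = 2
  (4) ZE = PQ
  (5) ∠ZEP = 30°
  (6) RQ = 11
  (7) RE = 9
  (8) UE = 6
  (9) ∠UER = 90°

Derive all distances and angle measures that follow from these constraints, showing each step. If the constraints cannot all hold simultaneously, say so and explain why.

The constraints are consistent.

From the given relations:
  ZE = PQ = 2

Step 1: From PE = 12, EZ = 2, and ∠PEZ = 30°, by the law of cosines:
  PZ² = PE² + EZ² - 2·PE·EZ·cos(30°) = 144 + 4 - 41.57 = 106.4
  PZ ≈ 10.32

Step 2: From RE = 9, EU = 6, and ∠REU = 90°, by the law of cosines:
  RU² = RE² + EU² - 2·RE·EU·cos(90°) = 81 + 36 - 0 = 117
  RU = 3·√13

Step 3: From PE = 12, PQ = 2, EQ = 13, by the inverse law of cosines:
  cos(∠EPQ) = (PE² + PQ² - EQ²) / (2·PE·PQ)
  ∠EPQ = 115.94°

Step 4: From EP = 12, EQ = 13, PQ = 2, by the inverse law of cosines:
  cos(∠PEQ) = (EP² + EQ² - PQ²) / (2·EP·EQ)
  ∠PEQ = 7.95°

Step 5: From EQ = 13, ER = 9, QR = 11, by the inverse law of cosines:
  cos(∠QER) = (EQ² + ER² - QR²) / (2·EQ·ER)
  ∠QER = 56.54°

Step 6: From QE = 13, QP = 2, EP = 12, by the inverse law of cosines:
  cos(∠EQP) = (QE² + QP² - EP²) / (2·QE·QP)
  ∠EQP = 56.1°

Step 7: From QE = 13, QR = 11, ER = 9, by the inverse law of cosines:
  cos(∠EQR) = (QE² + QR² - ER²) / (2·QE·QR)
  ∠EQR = 43.05°

Step 8: From RE = 9, RQ = 11, EQ = 13, by the inverse law of cosines:
  cos(∠ERQ) = (RE² + RQ² - EQ²) / (2·RE·RQ)
  ∠ERQ = 80.41°

Step 9: From PE = 12, PZ = 10.32, EZ = 2, by the inverse law of cosines:
  cos(∠EPZ) = (PE² + PZ² - EZ²) / (2·PE·PZ)
  ∠EPZ = 5.56°

Step 10: From ZE = 2, ZP = 10.32, EP = 12, by the inverse law of cosines:
  cos(∠EZP) = (ZE² + ZP² - EP²) / (2·ZE·ZP)
  ∠EZP = 144.44°

Step 11: From RE = 9, RU = 3·√13, EU = 6, by the inverse law of cosines:
  cos(∠ERU) = (RE² + RU² - EU²) / (2·RE·RU)
  ∠ERU = 33.69°

Step 12: From UE = 6, UR = 3·√13, ER = 9, by the inverse law of cosines:
  cos(∠EUR) = (UE² + UR² - ER²) / (2·UE·UR)
  ∠EUR = 56.31°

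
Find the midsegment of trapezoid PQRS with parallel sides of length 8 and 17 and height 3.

The midsegment of a trapezoid = (base1 + base2) / 2
midsegment = (8 + 17) / 2
midsegment = 25 / 2
midsegment = 25/2

25/2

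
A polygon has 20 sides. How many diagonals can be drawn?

Each of the 20 vertices connects to 17 non-adjacent vertices via diagonals.
Total connections = 20 × 17 = 340, but each diagonal is counted twice.
Number of diagonals = 340 / 2 = 170.

170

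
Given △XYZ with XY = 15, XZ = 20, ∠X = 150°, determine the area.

Area = (1/2) * XY * XZ * sin(X)
Area = (1/2) * 15 * 20 * sin(150°)
Area = (1/2) * 15 * 20 * 1/2
Area = 75

75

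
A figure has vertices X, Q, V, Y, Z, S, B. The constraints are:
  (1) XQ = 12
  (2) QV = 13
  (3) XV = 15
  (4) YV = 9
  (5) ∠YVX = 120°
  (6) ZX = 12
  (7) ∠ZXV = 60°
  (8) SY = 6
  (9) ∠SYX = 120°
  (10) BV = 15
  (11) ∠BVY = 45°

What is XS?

Step 1: By the law of cosines on triangle XVY: XY² = 15² + 9² − 2·15·9·cos(120°) = 441, so XY = 21.
Step 2: By the law of cosines on triangle XYS: XS² = 21² + 6² − 2·21·6·cos(120°) = 603, so XS = 3·√67.

Therefore, the length of XS = 3·√67.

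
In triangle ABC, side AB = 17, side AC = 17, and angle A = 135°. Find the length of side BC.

By the law of cosines: BC^2 = AB^2 + AC^2 - 2*AB*AC*cos(A)
BC^2 = 17^2 + 17^2 - 2*17*17*cos(135°)
BC^2 = 289 + 289 - 578*(-sqrt(2)/2)
BC^2 = 289*sqrt(2) + 578
BC = 17*sqrt(sqrt(2) + 2)

17*sqrt(sqrt(2) + 2)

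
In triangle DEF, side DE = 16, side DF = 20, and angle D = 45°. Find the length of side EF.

Law of cosines: EF^2 = 16^2 + 20^2 - 2(16)(20)cos(45°) = 656 - 320*sqrt(2), so EF = 4*sqrt(41 - 20*sqrt(2)).

4*sqrt(41 - 20*sqrt(2))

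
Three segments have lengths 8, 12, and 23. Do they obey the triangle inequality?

No.
The triangle inequality is violated: 8 + 12 = 20 ≤ 23.
These lengths cannot form a triangle.

No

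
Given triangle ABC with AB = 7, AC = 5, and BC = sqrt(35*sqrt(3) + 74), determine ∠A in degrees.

By the inverse law of cosines: cos(A) = (AB² + AC² - BC²) / (2 × AB × AC)
cos(A) = (7² + 5² - (sqrt(35*sqrt(3) + 74))²) / (2 × 7 × 5)
cos(A) = (49 + 25 - (35*sqrt(3) + 74)) / 70
cos(A) = -sqrt(3)/2
A = arccos(-sqrt(3)/2) = 150°

150°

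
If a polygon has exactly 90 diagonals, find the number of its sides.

Using d = n(n - 3)/2, we solve 90 = n(n - 3)/2.
So n(n - 3) = 180.
Testing n = 15: 15 * 12 = 180 = 180. Correct.
The polygon has 15 sides.

15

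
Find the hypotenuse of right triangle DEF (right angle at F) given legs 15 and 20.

DE = sqrt(15^2 + 20^2) = sqrt(625) = 25

25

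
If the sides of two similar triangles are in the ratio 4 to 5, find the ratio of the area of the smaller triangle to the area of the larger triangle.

Area scales with the square of linear dimensions. If every length is multiplied by 4/5, then the area is multiplied by (4/5)^2 = 16/25.
The area ratio is 16:25.

16:25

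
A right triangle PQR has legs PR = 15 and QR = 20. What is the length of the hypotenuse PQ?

PQ = sqrt(15^2 + 20^2) = sqrt(625) = 25

25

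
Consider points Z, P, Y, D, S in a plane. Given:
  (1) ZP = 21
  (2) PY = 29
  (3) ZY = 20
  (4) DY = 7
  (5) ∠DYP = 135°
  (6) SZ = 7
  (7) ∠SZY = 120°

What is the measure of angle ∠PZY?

Step 1: By the inverse law of cosines on triangle PZY: cos(∠PZY) = (21² + 20² − 29²) / (2·21·20) = 0/840 = 0, so ∠PZY = 90°.

Therefore, the measure of angle ∠PZY = 90°.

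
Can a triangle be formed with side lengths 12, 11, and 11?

Yes.
The triangle inequality requires that the sum of any two sides exceeds the third.
Here 11 + 11 = 22 > 12, so the condition is met.

Yes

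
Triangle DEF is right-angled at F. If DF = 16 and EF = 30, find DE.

By the Pythagorean theorem: DE^2 = DF^2 + EF^2
DE^2 = 16^2 + 30^2 = 256 + 900 = 1156
DE = sqrt(1156) = 34

34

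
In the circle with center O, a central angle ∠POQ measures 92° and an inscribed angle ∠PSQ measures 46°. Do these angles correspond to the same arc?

By the inscribed angle theorem, if both angles subtend the same arc, the inscribed angle must be half the central angle.
Half of 92° = 46°, which equals the given inscribed angle of 46°.
Therefore, yes, they correspond to the same arc.

Yes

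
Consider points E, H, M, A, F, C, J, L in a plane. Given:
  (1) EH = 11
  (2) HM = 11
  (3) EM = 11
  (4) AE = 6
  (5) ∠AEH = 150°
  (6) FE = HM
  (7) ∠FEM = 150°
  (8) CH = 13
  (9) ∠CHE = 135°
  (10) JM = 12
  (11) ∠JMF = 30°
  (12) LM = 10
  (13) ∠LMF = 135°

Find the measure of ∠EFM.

From the given relations: FE = HM = 11.
Step 1: By the law of cosines on triangle FEM: FM² = 11² + 11² − 2·11·11·cos(150°) = 451.58, so FM ≈ 21.25.
Step 2: By the inverse law of cosines on triangle EFM: cos(∠EFM) = (11² + 21.25² − 11²) / (2·11·21.25) = 451.58/467.51 = 0.9659, so ∠EFM = 15°.

Therefore, the measure of angle ∠EFM = 15°.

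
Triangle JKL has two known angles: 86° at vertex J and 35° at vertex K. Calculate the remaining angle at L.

By the triangle angle sum property, the three interior angles of any triangle add up to 180°.
We know angle J = 86° and angle K = 35°, so their sum is 121°.
Therefore angle L = 180° - 121° = 59°.

59 degrees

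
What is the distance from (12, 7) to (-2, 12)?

d = sqrt((-2 - 12)^2 + (12 - 7)^2)
d = sqrt(-14^2 + 5^2)
d = sqrt(196 + 25)
d = sqrt(221)

sqrt(221)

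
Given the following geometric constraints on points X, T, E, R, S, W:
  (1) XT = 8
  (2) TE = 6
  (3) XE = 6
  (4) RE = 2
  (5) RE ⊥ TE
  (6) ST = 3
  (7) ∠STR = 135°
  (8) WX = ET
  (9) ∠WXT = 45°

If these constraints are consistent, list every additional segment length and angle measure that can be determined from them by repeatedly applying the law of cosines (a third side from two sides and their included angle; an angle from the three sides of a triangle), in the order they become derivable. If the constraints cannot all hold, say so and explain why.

The constraints are consistent. Derivable facts, in order:
After 1 step:
- TR = 2·√10
- TW ≈ 5.67
- ∠ETX = 48.19°
- ∠EXT = 48.19°
- ∠TEX = 83.62°
After 2 steps:
- RS ≈ 8.71
- ∠ERT = 71.57°
- ∠ETR = 18.43°
- ∠TWX = 86.53°
- ∠WTX = 48.47°
After 3 steps:
- ∠RST = 30.9°
- ∠SRT = 14.1°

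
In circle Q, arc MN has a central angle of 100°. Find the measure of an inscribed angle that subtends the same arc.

Inscribed angle = 100° / 2 = 50° (inscribed angle theorem).

50°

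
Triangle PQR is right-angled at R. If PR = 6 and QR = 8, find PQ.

By the Pythagorean theorem: PQ^2 = PR^2 + QR^2
PQ^2 = 6^2 + 8^2 = 36 + 64 = 100
PQ = sqrt(100) = 10

10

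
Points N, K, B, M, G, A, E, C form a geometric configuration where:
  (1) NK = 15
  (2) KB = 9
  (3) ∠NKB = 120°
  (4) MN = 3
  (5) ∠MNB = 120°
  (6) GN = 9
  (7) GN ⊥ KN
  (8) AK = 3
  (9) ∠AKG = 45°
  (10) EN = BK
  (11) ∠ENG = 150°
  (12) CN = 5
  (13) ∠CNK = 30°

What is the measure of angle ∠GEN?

From the given relations: EN = BK = 9.
Step 1: By the law of cosines on triangle ENG: EG² = 9² + 9² − 2·9·9·cos(150°) = 302.3, so EG ≈ 17.39.
Step 2: By the inverse law of cosines on triangle GEN: cos(∠GEN) = (17.39² + 9² − 9²) / (2·17.39·9) = 302.3/312.96 = 0.9659, so ∠GEN = 15°.

Therefore, the measure of angle ∠GEN = 15°.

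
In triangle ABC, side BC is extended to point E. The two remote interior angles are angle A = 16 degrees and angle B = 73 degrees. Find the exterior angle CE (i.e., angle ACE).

Exterior angle = 16 + 73 = 89 degrees (exterior angle theorem).

89 degrees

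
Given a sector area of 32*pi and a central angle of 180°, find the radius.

r² = 360 × 32*pi / (π × 180) = 64, so r = 8.

8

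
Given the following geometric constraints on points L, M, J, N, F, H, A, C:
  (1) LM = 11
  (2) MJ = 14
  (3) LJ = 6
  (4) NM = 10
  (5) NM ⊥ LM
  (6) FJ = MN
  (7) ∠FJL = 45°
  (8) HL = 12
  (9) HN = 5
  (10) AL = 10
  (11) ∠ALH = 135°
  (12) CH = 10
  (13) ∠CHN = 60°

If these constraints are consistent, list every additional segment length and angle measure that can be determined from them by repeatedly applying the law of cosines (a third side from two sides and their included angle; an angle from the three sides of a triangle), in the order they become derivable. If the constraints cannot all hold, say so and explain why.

The constraints are consistent. Derivable facts, in order:
After 1 step:
- HA ≈ 20.34
- LF ≈ 7.15
- LN ≈ 14.87
- NC = 5·√3
- ∠JLM = 107.18°
- ∠JML = 24.17°
- ∠LJM = 48.65°
After 2 steps:
- ∠AHL = 20.34°
- ∠CNH = 90°
- ∠FLJ = 98.61°
- ∠HAL = 24.66°
- ∠HCN = 30°
- ∠HLN = 17.64°
- ∠HNL = 46.68°
- ∠JFL = 36.39°
- ∠LHN = 115.68°
- ∠LNM = 47.73°
- ∠MLN = 42.27°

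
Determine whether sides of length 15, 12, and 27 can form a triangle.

The longest side is 27. The other two sides sum to 12 + 15 = 27.
Since 27 ≤ 27, the two shorter sides cannot reach around to close the triangle.

No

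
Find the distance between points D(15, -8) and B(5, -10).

The horizontal distance is |5 - 15| = 10 and the vertical distance is |-10 - -8| = 2.
By the Pythagorean theorem, d = sqrt(10^2 + 2^2) = sqrt(104) = 2*sqrt(26).

2*sqrt(26)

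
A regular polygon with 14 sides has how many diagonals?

Each of the 14 vertices connects to 11 non-adjacent vertices via diagonals.
Total connections = 14 × 11 = 154, but each diagonal is counted twice.
Number of diagonals = 154 / 2 = 77.

77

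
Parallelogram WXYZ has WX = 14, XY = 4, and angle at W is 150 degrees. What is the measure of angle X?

Opposite sides of a parallelogram are parallel, so consecutive angles form co-interior angles on a transversal.
Co-interior angles sum to 180°, giving angle X = 180 - 150 = 30 degrees.

30 degrees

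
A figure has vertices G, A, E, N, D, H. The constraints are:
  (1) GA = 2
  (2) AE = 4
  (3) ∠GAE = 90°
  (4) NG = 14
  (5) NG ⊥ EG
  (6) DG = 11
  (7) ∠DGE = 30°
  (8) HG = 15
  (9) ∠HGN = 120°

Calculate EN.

Step 1: By the law of cosines on triangle EAG: EG² = 4² + 2² − 2·4·2·cos(90°) = 20, so EG = 2·√5.
Step 2: By the law of cosines on triangle EGN: EN² = (2·√5)² + 14² − 2·2·√5·14·cos(90°) = 216, so EN = 6·√6.

Therefore, the length of EN = 6·√6.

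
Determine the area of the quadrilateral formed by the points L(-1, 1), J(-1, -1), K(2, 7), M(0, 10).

Shoelace: sum of cross terms = 27, Area = (1/2)|27| = 27/2

27/2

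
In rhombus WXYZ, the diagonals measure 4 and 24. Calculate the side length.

The diagonals of a rhombus bisect each other at right angles.
Half-diagonals: 4/2 = 2 and 24/2 = 12
side = sqrt(2^2 + 12^2)
side = sqrt(4 + 144)
side = sqrt(148) = 2*sqrt(37)

2*sqrt(37)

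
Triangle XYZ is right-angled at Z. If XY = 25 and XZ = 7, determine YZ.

YZ = sqrt(25^2 - 7^2) = sqrt(576) = 24

24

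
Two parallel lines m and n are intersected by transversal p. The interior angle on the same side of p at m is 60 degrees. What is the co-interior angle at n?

Co-interior angles sum to 180: 180 - 60 = 120 degrees.

120 degrees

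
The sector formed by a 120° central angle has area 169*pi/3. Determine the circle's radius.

r² = 360 × 169*pi/3 / (π × 120) = 169, so r = 13.

13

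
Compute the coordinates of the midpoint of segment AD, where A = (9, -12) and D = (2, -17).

M = ((x₁ + x₂)/2, (y₁ + y₂)/2)
= ((9 + 2)/2, (-12 + -17)/2)
= (11/2, -29/2) = (11/2, -29/2)

(11/2, -29/2)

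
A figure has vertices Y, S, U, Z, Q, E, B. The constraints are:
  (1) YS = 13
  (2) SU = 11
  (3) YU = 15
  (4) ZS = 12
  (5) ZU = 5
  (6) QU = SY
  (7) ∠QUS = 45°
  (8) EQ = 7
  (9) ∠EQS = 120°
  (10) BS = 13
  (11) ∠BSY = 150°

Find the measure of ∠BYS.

Step 1: By the law of cosines on triangle YSB: YB² = 13² + 13² − 2·13·13·cos(150°) = 630.72, so YB ≈ 25.11.
Step 2: By the inverse law of cosines on triangle BYS: cos(∠BYS) = (25.11² + 13² − 13²) / (2·25.11·13) = 630.72/652.97 = 0.9659, so ∠BYS = 15°.

Therefore, the measure of angle ∠BYS = 15°.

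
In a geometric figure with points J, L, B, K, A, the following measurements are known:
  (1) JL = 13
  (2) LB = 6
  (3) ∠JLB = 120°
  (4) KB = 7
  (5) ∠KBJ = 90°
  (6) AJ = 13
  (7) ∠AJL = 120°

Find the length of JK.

Step 1: By the law of cosines on triangle BLJ: BJ² = 6² + 13² − 2·6·13·cos(120°) = 283, so BJ ≈ 16.82.
Step 2: By the law of cosines on triangle JBK: JK² = 16.82² + 7² − 2·16.82·7·cos(90°) = 332, so JK = 2·√83.

Therefore, the length of JK = 2·√83.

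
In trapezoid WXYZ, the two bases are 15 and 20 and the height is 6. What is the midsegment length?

midsegment = (15 + 20) / 2 = 35 / 2 = 35/2

35/2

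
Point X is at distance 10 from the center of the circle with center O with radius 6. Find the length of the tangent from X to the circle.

tangent = √(d² - r²) = √(10² - 6²) = √(100 - 36) = √64 = 8

8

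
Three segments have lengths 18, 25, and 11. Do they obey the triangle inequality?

Yes.
The triangle inequality requires that the sum of any two sides exceeds the third.
Here 11 + 18 = 29 > 25, so the condition is met.

Yes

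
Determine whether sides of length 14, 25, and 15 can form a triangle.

For three segments to close into a triangle, no single side can be as long as the other two combined.
The longest side is 25, and 14 + 15 = 29 > 25.
A triangle can be formed.

Yes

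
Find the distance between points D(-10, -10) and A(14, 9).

The horizontal distance is |14 - -10| = 24 and the vertical distance is |9 - -10| = 19.
By the Pythagorean theorem, d = sqrt(24^2 + 19^2) = sqrt(937).

sqrt(937)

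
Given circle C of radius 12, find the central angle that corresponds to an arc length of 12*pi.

Arc length L = 2πr × θ/360, so θ = 360L / (2πr).
θ = 360 × 12*pi / (2π × 12)
θ = 180°
θ = 180°

180°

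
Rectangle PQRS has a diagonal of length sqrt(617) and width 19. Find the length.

The diagonal of a rectangle forms a right triangle with the two sides.
Rearranging the Pythagorean theorem: missing side = sqrt(d^2 - known^2).
= sqrt(617 - 361) = sqrt(256) = 16.

16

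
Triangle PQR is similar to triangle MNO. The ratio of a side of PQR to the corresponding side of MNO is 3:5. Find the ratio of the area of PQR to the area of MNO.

Area ratio = (side ratio)^2 = (3/5)^2 = 9:25.

9:25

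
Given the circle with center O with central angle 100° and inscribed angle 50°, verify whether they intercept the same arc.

By the inscribed angle theorem, if both angles subtend the same arc, the inscribed angle must be half the central angle.
Half of 100° = 50°, which equals the given inscribed angle of 50°.
Therefore, yes, they correspond to the same arc.

Yes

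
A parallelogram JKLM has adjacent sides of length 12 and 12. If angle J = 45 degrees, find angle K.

Consecutive angles are supplementary: angle K = 180 - 45 = 135 degrees.

135 degrees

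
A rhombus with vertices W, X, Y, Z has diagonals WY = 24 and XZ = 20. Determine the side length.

Half-diagonals are 12 and 10. side = sqrt(12^2 + 10^2) = sqrt(244) = 2*sqrt(61)

2*sqrt(61)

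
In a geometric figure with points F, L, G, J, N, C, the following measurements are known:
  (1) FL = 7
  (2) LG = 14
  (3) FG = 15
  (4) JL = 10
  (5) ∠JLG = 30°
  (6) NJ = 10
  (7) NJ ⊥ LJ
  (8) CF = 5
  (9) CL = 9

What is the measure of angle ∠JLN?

Step 1: By the law of cosines on triangle LJN: LN² = 10² + 10² − 2·10·10·cos(90°) = 200, so LN = 10·√2.
Step 2: By the inverse law of cosines on triangle JLN: cos(∠JLN) = (10² + (10·√2)² − 10²) / (2·10·10·√2) = 200/282.84 = 0.7071, so ∠JLN = 45°.

Therefore, the measure of angle ∠JLN = 45°.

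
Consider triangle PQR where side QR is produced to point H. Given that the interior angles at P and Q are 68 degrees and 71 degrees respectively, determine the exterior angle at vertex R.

The interior angle at R is 180 - 68 - 71 = 41 degrees.
The exterior angle and interior angle at R are supplementary:
Exterior angle = 180 - 41 = 139 degrees.

139 degrees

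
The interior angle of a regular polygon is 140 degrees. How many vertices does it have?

Each interior angle of a regular n-gon is (n - 2) * 180 / n.
Setting this equal to 140:
(n - 2) * 180 / n = 140
Each exterior angle = 180 - 140 = 40 degrees.
Since exterior angles sum to 360: n = 360 / 40 = 9.

9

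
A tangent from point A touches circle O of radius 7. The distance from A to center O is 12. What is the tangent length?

Let T be the point of tangency. Then OT ⊥ AT (radius ⊥ tangent).
In right triangle OTA: OA² = OT² + AT²
12² = 7² + AT²
AT² = 95, AT = sqrt(95)

sqrt(95)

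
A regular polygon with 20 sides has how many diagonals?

Each of the 20 vertices connects to 17 non-adjacent vertices via diagonals.
Total connections = 20 × 17 = 340, but each diagonal is counted twice.
Number of diagonals = 340 / 2 = 170.

170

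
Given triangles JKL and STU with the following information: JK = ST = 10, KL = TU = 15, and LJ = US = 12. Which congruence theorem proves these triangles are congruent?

The given information matches SSS: All three pairs of corresponding sides are equal (Side-Side-Side).

SSS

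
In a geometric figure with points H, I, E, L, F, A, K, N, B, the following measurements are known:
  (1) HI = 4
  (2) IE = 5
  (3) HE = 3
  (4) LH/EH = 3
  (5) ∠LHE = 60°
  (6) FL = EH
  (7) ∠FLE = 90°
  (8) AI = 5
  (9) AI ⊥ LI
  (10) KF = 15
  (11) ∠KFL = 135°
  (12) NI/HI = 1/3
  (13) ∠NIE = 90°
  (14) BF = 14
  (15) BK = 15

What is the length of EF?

From the given relations: LH = 3·EH = 3·3 = 9; FL = EH = 3.
Step 1: By the law of cosines on triangle LHE: LE² = 9² + 3² − 2·9·3·cos(60°) = 63, so LE = 3·√7.
Step 2: By the law of cosines on triangle ELF: EF² = (3·√7)² + 3² − 2·3·√7·3·cos(90°) = 72, so EF = 6·√2.

Therefore, the length of EF = 6·√2.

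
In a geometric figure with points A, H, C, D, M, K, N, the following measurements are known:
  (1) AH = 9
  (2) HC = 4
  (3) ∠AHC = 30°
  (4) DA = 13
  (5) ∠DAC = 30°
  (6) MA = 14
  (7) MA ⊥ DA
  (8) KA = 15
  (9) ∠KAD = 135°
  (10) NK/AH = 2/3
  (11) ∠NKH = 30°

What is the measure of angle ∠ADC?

Step 1: By the law of cosines on triangle CHA: CA² = 4² + 9² − 2·4·9·cos(30°) = 34.65, so CA ≈ 5.89.
Step 2: By the law of cosines on triangle DAC: DC² = 13² + 5.89² − 2·13·5.89·cos(30°) = 71.11, so DC ≈ 8.43.
Step 3: By the inverse law of cosines on triangle ADC: cos(∠ADC) = (13² + 8.43² − 5.89²) / (2·13·8.43) = 205.46/219.25 = 0.9371, so ∠ADC = 20.43°.

Therefore, the measure of angle ∠ADC = 20.43°.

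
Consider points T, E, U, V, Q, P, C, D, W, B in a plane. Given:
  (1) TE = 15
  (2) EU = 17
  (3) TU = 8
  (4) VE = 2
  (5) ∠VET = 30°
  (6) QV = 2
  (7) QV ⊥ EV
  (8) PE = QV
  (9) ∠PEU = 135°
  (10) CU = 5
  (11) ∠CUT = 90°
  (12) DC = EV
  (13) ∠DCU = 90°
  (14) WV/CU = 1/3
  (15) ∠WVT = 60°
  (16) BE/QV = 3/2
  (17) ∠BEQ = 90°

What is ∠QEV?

Step 1: By the law of cosines on triangle EVQ: EQ² = 2² + 2² − 2·2·2·cos(90°) = 8, so EQ = 2·√2.
Step 2: By the inverse law of cosines on triangle QEV: cos(∠QEV) = ((2·√2)² + 2² − 2²) / (2·2·√2·2) = 8/11.31 = 0.7071, so ∠QEV = 45°.

Therefore, the measure of angle ∠QEV = 45°.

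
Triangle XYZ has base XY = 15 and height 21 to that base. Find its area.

A triangle's area is half the area of a rectangle with the same base and height.
Area = (1/2) * 15 * 21 = 315/2.

315/2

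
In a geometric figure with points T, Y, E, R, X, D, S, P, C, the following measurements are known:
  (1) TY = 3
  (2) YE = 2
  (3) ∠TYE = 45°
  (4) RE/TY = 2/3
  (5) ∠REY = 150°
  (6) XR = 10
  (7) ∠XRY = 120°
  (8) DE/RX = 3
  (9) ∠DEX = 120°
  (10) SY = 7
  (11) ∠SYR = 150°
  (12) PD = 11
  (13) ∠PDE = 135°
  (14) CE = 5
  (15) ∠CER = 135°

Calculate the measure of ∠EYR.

From the given relations: RE = 2/3·TY = 2/3·3 = 2.
Step 1: By the law of cosines on triangle YER: YR² = 2² + 2² − 2·2·2·cos(150°) = 14.93, so YR ≈ 3.86.
Step 2: By the inverse law of cosines on triangle EYR: cos(∠EYR) = (2² + 3.86² − 2²) / (2·2·3.86) = 14.93/15.45 = 0.9659, so ∠EYR = 15°.

Therefore, the measure of angle ∠EYR = 15°.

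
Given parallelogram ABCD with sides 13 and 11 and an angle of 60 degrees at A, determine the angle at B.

Consecutive angles are supplementary: angle B = 180 - 60 = 120 degrees.

120 degrees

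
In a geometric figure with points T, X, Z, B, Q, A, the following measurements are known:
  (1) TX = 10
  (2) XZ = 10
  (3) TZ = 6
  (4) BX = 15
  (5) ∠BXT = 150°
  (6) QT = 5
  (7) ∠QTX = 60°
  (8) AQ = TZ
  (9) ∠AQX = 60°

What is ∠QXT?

Step 1: By the law of cosines on triangle XTQ: XQ² = 10² + 5² − 2·10·5·cos(60°) = 75, so XQ = 5·√3.
Step 2: By the inverse law of cosines on triangle QXT: cos(∠QXT) = ((5·√3)² + 10² − 5²) / (2·5·√3·10) = 150/173.21 = 0.866, so ∠QXT = 30°.

Therefore, the measure of angle ∠QXT = 30°.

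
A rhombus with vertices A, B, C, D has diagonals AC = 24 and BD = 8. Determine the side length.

Half-diagonals are 12 and 4. side = sqrt(12^2 + 4^2) = sqrt(160) = 4*sqrt(10)

4*sqrt(10)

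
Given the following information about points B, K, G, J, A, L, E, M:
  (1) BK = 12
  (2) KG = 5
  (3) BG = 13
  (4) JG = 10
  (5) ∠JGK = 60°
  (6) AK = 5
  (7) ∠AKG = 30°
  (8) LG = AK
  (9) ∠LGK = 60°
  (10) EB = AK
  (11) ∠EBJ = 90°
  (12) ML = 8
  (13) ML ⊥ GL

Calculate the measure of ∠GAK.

Step 1: By the law of cosines on triangle AKG: AG² = 5² + 5² − 2·5·5·cos(30°) = 6.7, so AG ≈ 2.59.
Step 2: By the inverse law of cosines on triangle GAK: cos(∠GAK) = (2.59² + 5² − 5²) / (2·2.59·5) = 6.7/25.88 = 0.2588, so ∠GAK = 75°.

Therefore, the measure of angle ∠GAK = 75°.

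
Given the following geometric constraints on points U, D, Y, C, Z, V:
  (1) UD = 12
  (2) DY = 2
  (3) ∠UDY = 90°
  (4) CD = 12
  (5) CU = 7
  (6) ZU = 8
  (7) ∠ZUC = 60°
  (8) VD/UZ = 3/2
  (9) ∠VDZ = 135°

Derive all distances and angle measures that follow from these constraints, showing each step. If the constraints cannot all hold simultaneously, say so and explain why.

The constraints are consistent.

From the given relations:
  VD = 3/2·UZ = 3/2·8 = 12

Step 1: From UD = 12, DY = 2, and ∠UDY = 90°, by the law of cosines:
  UY² = UD² + DY² - 2·UD·DY·cos(90°) = 144 + 4 - 0 = 148
  UY = 2·√37

Step 2: From CU = 7, UZ = 8, and ∠CUZ = 60°, by the law of cosines:
  CZ² = CU² + UZ² - 2·CU·UZ·cos(60°) = 49 + 64 - 56 = 57
  CZ = √57

Step 3: From UC = 7, UD = 12, CD = 12, by the inverse law of cosines:
  cos(∠CUD) = (UC² + UD² - CD²) / (2·UC·UD)
  ∠CUD = 73.04°

Step 4: From DC = 12, DU = 12, CU = 7, by the inverse law of cosines:
  cos(∠CDU) = (DC² + DU² - CU²) / (2·DC·DU)
  ∠CDU = 33.92°

Step 5: From CD = 12, CU = 7, DU = 12, by the inverse law of cosines:
  cos(∠DCU) = (CD² + CU² - DU²) / (2·CD·CU)
  ∠DCU = 73.04°

Step 6: From UD = 12, UY = 2·√37, DY = 2, by the inverse law of cosines:
  cos(∠DUY) = (UD² + UY² - DY²) / (2·UD·UY)
  ∠DUY = 9.46°

Step 7: From YD = 2, YU = 2·√37, DU = 12, by the inverse law of cosines:
  cos(∠DYU) = (YD² + YU² - DU²) / (2·YD·YU)
  ∠DYU = 80.54°

Step 8: From CU = 7, CZ = √57, UZ = 8, by the inverse law of cosines:
  cos(∠UCZ) = (CU² + CZ² - UZ²) / (2·CU·CZ)
  ∠UCZ = 66.59°

Step 9: From ZC = √57, ZU = 8, CU = 7, by the inverse law of cosines:
  cos(∠CZU) = (ZC² + ZU² - CU²) / (2·ZC·ZU)
  ∠CZU = 53.41°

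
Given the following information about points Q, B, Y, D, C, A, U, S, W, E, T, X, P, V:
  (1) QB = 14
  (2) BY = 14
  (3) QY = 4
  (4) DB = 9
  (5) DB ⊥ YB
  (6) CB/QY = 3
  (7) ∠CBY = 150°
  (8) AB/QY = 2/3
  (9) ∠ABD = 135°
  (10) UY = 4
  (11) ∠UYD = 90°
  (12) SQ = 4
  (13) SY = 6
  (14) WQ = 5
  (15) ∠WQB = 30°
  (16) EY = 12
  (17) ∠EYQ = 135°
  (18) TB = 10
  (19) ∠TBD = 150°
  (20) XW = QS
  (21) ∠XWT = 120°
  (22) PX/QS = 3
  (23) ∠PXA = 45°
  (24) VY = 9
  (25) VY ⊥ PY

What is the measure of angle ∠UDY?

Step 1: By the law of cosines on triangle DBY: DY² = 9² + 14² − 2·9·14·cos(90°) = 277, so DY ≈ 16.64.
Step 2: By the law of cosines on triangle DYU: DU² = 16.64² + 4² − 2·16.64·4·cos(90°) = 293, so DU ≈ 17.12.
Step 3: By the inverse law of cosines on triangle UDY: cos(∠UDY) = (17.12² + 16.64² − 4²) / (2·17.12·16.64) = 554/569.78 = 0.9723, so ∠UDY = 13.51°.

Therefore, the measure of angle ∠UDY = 13.51°.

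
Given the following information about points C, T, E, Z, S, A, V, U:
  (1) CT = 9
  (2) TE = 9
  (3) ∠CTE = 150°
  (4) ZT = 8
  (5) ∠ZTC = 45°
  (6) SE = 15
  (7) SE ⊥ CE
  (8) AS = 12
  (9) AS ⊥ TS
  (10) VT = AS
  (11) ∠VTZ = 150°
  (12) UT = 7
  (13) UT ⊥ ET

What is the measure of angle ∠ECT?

Step 1: By the law of cosines on triangle CTE: CE² = 9² + 9² − 2·9·9·cos(150°) = 302.3, so CE ≈ 17.39.
Step 2: By the inverse law of cosines on triangle ECT: cos(∠ECT) = (17.39² + 9² − 9²) / (2·17.39·9) = 302.3/312.96 = 0.9659, so ∠ECT = 15°.

Therefore, the measure of angle ∠ECT = 15°.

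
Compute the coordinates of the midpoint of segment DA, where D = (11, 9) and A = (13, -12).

M = ((x₁ + x₂)/2, (y₁ + y₂)/2)
= ((11 + 13)/2, (9 + -12)/2)
= (24/2, -3/2) = (12, -3/2)

(12, -3/2)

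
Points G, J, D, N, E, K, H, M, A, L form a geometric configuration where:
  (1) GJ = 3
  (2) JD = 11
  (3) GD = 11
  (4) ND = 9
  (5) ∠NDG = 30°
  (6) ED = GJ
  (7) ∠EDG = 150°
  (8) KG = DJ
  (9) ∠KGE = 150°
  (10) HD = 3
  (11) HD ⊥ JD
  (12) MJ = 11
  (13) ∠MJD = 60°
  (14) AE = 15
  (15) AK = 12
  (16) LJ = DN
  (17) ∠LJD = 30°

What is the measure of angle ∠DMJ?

Step 1: By the law of cosines on triangle MJD: MD² = 11² + 11² − 2·11·11·cos(60°) = 121, so MD = 11.
Step 2: By the inverse law of cosines on triangle DMJ: cos(∠DMJ) = (11² + 11² − 11²) / (2·11·11) = 121/242 = 0.5, so ∠DMJ = 60°.

Therefore, the measure of angle ∠DMJ = 60°.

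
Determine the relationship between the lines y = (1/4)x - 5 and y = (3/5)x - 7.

Slope of line 1: m1 = 1/4
Slope of line 2: m2 = 3/5
For parallel lines we need equal slopes: 1/4 != 3/5.
For perpendicular lines we need m1*m2 = -1: (1/4)(3/5) = 3/20 != -1.
Since neither condition holds, the lines are neither parallel nor perpendicular.

Neither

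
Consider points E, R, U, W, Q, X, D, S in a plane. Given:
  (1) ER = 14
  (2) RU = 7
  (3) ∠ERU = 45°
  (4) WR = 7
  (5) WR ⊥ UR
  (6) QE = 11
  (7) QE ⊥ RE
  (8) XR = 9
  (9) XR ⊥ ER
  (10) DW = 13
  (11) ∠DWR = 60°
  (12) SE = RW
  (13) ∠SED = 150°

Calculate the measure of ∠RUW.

Step 1: By the law of cosines on triangle URW: UW² = 7² + 7² − 2·7·7·cos(90°) = 98, so UW = 7·√2.
Step 2: By the inverse law of cosines on triangle RUW: cos(∠RUW) = (7² + (7·√2)² − 7²) / (2·7·7·√2) = 98/138.59 = 0.7071, so ∠RUW = 45°.

Therefore, the measure of angle ∠RUW = 45°.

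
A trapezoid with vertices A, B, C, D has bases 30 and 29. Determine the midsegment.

The midsegment of a trapezoid = (base1 + base2) / 2
midsegment = (30 + 29) / 2
midsegment = 59 / 2
midsegment = 59/2

59/2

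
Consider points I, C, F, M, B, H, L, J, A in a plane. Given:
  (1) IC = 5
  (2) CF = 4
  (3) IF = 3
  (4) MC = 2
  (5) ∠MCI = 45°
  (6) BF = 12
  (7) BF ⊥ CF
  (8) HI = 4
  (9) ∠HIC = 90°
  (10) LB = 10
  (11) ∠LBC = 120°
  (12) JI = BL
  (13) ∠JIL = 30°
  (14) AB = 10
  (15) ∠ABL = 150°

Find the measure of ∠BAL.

Step 1: By the law of cosines on triangle ABL: AL² = 10² + 10² − 2·10·10·cos(150°) = 373.21, so AL ≈ 19.32.
Step 2: By the inverse law of cosines on triangle BAL: cos(∠BAL) = (10² + 19.32² − 10²) / (2·10·19.32) = 373.21/386.37 = 0.9659, so ∠BAL = 15°.

Therefore, the measure of angle ∠BAL = 15°.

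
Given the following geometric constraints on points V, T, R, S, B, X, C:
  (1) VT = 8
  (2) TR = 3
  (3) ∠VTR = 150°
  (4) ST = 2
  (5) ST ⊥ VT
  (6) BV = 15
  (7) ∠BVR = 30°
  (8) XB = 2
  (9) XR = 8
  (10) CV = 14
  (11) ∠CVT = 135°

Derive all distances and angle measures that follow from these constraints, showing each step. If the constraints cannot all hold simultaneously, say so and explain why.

The constraints are consistent.

Step 1: From VT = 8, TR = 3, and ∠VTR = 150°, by the law of cosines:
  VR² = VT² + TR² - 2·VT·TR·cos(150°) = 64 + 9 + 41.57 = 114.6
  VR ≈ 10.7

Step 2: From VT = 8, TS = 2, and ∠VTS = 90°, by the law of cosines:
  VS² = VT² + TS² - 2·VT·TS·cos(90°) = 64 + 4 - 0 = 68
  VS = 2·√17

Step 3: From TV = 8, VC = 14, and ∠TVC = 135°, by the law of cosines:
  TC² = TV² + VC² - 2·TV·VC·cos(135°) = 64 + 196 + 158.4 = 418.4
  TC ≈ 20.45

Step 4: From RV = 10.7, VB = 15, and ∠RVB = 30°, by the law of cosines:
  RB² = RV² + VB² - 2·RV·VB·cos(30°) = 114.6 + 225 - 278.1 = 61.48
  RB ≈ 7.84

Step 5: From VR = 10.7, VT = 8, RT = 3, by the inverse law of cosines:
  cos(∠RVT) = (VR² + VT² - RT²) / (2·VR·VT)
  ∠RVT = 8.06°

Step 6: From VS = 2·√17, VT = 8, ST = 2, by the inverse law of cosines:
  cos(∠SVT) = (VS² + VT² - ST²) / (2·VS·VT)
  ∠SVT = 14.04°

Step 7: From TC = 20.45, TV = 8, CV = 14, by the inverse law of cosines:
  cos(∠CTV) = (TC² + TV² - CV²) / (2·TC·TV)
  ∠CTV = 28.95°

Step 8: From RT = 3, RV = 10.7, TV = 8, by the inverse law of cosines:
  cos(∠TRV) = (RT² + RV² - TV²) / (2·RT·RV)
  ∠TRV = 21.94°

Step 9: From ST = 2, SV = 2·√17, TV = 8, by the inverse law of cosines:
  cos(∠TSV) = (ST² + SV² - TV²) / (2·ST·SV)
  ∠TSV = 75.96°

Step 10: From CT = 20.45, CV = 14, TV = 8, by the inverse law of cosines:
  cos(∠TCV) = (CT² + CV² - TV²) / (2·CT·CV)
  ∠TCV = 16.05°

Step 11: From RB = 7.84, RV = 10.7, BV = 15, by the inverse law of cosines:
  cos(∠BRV) = (RB² + RV² - BV²) / (2·RB·RV)
  ∠BRV = 106.96°

Step 12: From RB = 7.84, RX = 8, BX = 2, by the inverse law of cosines:
  cos(∠BRX) = (RB² + RX² - BX²) / (2·RB·RX)
  ∠BRX = 14.46°

Step 13: From BR = 7.84, BV = 15, RV = 10.7, by the inverse law of cosines:
  cos(∠RBV) = (BR² + BV² - RV²) / (2·BR·BV)
  ∠RBV = 43.04°

Step 14: From BR = 7.84, BX = 2, RX = 8, by the inverse law of cosines:
  cos(∠RBX) = (BR² + BX² - RX²) / (2·BR·BX)
  ∠RBX = 87.3°

Step 15: From XB = 2, XR = 8, BR = 7.84, by the inverse law of cosines:
  cos(∠BXR) = (XB² + XR² - BR²) / (2·XB·XR)
  ∠BXR = 78.24°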